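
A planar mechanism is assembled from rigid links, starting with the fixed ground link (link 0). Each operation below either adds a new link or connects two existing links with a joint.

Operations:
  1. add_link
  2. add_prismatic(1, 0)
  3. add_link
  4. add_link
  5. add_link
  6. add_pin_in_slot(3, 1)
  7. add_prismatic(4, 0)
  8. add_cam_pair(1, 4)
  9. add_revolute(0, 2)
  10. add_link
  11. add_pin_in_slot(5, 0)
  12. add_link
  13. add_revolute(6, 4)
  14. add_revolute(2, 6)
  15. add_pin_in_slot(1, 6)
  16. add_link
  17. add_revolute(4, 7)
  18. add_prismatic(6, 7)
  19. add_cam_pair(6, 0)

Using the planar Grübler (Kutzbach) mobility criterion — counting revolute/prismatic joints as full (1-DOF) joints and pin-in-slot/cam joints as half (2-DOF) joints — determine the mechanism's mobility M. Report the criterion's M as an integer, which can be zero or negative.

M = 2

(L,J1,J2)=(1,0,0); link0 fixed
link1: (2,0,0)
P 1-0 [J1]: (2,1,0)
link2: (3,1,0)
link3: (4,1,0)
link4: (5,1,0)
PS 3-1 [J2]: (5,1,1)
P 4-0 [J1]: (5,2,1)
C 1-4 [J2]: (5,2,2)
R 0-2 [J1]: (5,3,2)
link5: (6,3,2)
PS 5-0 [J2]: (6,3,3)
link6: (7,3,3)
R 6-4 [J1]: (7,4,3)
R 2-6 [J1]: (7,5,3)
PS 1-6 [J2]: (7,5,4)
link7: (8,5,4)
R 4-7 [J1]: (8,6,4)
P 6-7 [J1]: (8,7,4)
C 6-0 [J2]: (8,7,5)
Grübler: 3·7 − 2·7 − 5 = 2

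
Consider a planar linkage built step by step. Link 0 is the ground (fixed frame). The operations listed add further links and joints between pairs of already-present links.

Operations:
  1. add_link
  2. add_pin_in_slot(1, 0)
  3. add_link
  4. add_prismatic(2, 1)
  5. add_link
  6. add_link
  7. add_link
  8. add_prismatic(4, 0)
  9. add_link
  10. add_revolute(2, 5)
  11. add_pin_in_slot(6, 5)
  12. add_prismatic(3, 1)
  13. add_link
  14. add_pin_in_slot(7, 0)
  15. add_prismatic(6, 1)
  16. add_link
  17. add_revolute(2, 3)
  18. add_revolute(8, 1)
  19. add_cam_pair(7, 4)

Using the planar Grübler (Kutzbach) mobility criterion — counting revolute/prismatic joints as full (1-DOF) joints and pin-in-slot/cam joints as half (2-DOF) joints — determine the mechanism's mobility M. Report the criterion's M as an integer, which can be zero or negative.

L=1 J1=0 J2=0
add link → L=2 J1=0 J2=0
PS@1,0 dof=2 J2 → L=2 J1=0 J2=1
add link → L=3 J1=0 J2=1
P@2,1 dof=1 J1 → L=3 J1=1 J2=1
add link → L=4 J1=1 J2=1
add link → L=5 J1=1 J2=1
add link → L=6 J1=1 J2=1
P@4,0 dof=1 J1 → L=6 J1=2 J2=1
add link → L=7 J1=2 J2=1
R@2,5 dof=1 J1 → L=7 J1=3 J2=1
PS@6,5 dof=2 J2 → L=7 J1=3 J2=2
P@3,1 dof=1 J1 → L=7 J1=4 J2=2
add link → L=8 J1=4 J2=2
PS@7,0 dof=2 J2 → L=8 J1=4 J2=3
P@6,1 dof=1 J1 → L=8 J1=5 J2=3
add link → L=9 J1=5 J2=3
R@2,3 dof=1 J1 → L=9 J1=6 J2=3
R@8,1 dof=1 J1 → L=9 J1=7 J2=3
C@7,4 dof=2 J2 → L=9 J1=7 J2=4
M=3(L−1)−2J1−J2=3·8−2·7−4=6

M = 6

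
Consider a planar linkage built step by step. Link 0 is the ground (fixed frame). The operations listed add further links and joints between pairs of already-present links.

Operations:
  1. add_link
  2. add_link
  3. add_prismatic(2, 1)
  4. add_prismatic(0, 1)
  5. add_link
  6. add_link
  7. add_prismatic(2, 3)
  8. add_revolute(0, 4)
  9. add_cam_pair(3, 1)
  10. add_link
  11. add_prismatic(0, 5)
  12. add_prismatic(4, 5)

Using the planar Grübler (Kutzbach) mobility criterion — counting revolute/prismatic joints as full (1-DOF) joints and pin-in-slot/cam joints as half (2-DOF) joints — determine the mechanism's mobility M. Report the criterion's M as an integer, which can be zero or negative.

[1;0;0] (link 0 is ground)
L+ [2;0;0]
L+ [3;0;0]
P(2,1)∈J1 [3;1;0]
P(0,1)∈J1 [3;2;0]
L+ [4;2;0]
L+ [5;2;0]
P(2,3)∈J1 [5;3;0]
R(0,4)∈J1 [5;4;0]
C(3,1)∈J2 [5;4;1]
L+ [6;4;1]
P(0,5)∈J1 [6;5;1]
P(4,5)∈J1 [6;6;1]
mobility = 15 − 12 − 1 = 2

M = 2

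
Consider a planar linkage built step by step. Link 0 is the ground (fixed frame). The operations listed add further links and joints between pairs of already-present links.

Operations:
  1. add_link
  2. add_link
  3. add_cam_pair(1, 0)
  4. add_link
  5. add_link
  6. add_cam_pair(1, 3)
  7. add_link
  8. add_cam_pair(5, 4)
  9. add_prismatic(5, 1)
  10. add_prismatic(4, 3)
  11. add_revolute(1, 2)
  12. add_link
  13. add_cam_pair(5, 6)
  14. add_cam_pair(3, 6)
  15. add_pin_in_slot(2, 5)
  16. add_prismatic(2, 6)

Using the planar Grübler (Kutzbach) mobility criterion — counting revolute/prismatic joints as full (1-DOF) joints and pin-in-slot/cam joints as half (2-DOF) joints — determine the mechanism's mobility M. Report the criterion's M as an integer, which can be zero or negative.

M = 4

L=1 J1=0 J2=0
add link → L=2 J1=0 J2=0
add link → L=3 J1=0 J2=0
C@1,0 dof=2 J2 → L=3 J1=0 J2=1
add link → L=4 J1=0 J2=1
add link → L=5 J1=0 J2=1
C@1,3 dof=2 J2 → L=5 J1=0 J2=2
add link → L=6 J1=0 J2=2
C@5,4 dof=2 J2 → L=6 J1=0 J2=3
P@5,1 dof=1 J1 → L=6 J1=1 J2=3
P@4,3 dof=1 J1 → L=6 J1=2 J2=3
R@1,2 dof=1 J1 → L=6 J1=3 J2=3
add link → L=7 J1=3 J2=3
C@5,6 dof=2 J2 → L=7 J1=3 J2=4
C@3,6 dof=2 J2 → L=7 J1=3 J2=5
PS@2,5 dof=2 J2 → L=7 J1=3 J2=6
P@2,6 dof=1 J1 → L=7 J1=4 J2=6
M=3(L−1)−2J1−J2=3·6−2·4−6=4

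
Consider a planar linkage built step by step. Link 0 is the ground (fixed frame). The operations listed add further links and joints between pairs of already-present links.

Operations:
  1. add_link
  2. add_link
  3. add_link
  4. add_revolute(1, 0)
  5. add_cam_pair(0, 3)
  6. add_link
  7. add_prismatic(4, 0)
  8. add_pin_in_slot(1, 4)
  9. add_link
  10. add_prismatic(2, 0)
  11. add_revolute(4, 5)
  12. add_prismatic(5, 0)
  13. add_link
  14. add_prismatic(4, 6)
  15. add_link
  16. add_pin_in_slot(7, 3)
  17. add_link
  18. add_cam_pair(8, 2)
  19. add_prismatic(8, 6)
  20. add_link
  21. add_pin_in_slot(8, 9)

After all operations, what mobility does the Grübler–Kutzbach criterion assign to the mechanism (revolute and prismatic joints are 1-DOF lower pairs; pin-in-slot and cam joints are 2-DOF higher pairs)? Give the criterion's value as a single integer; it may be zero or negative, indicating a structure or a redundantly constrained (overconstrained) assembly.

M = 8

(L,J1,J2)=(1,0,0); link0 fixed
link1: (2,0,0)
link2: (3,0,0)
link3: (4,0,0)
R 1-0 [J1]: (4,1,0)
C 0-3 [J2]: (4,1,1)
link4: (5,1,1)
P 4-0 [J1]: (5,2,1)
PS 1-4 [J2]: (5,2,2)
link5: (6,2,2)
P 2-0 [J1]: (6,3,2)
R 4-5 [J1]: (6,4,2)
P 5-0 [J1]: (6,5,2)
link6: (7,5,2)
P 4-6 [J1]: (7,6,2)
link7: (8,6,2)
PS 7-3 [J2]: (8,6,3)
link8: (9,6,3)
C 8-2 [J2]: (9,6,4)
P 8-6 [J1]: (9,7,4)
link9: (10,7,4)
PS 8-9 [J2]: (10,7,5)
Grübler: 3·9 − 2·7 − 5 = 8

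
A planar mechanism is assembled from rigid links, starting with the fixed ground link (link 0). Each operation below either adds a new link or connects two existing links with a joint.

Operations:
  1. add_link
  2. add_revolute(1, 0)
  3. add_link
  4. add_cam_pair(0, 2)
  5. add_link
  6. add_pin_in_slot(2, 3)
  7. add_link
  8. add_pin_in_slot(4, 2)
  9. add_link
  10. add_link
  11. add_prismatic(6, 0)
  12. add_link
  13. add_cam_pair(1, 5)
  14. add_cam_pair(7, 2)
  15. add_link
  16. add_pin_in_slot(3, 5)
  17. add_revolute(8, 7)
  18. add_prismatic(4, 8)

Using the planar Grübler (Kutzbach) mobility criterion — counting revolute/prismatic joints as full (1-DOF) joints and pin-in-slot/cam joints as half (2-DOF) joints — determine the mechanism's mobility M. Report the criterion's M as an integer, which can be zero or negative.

M = 10

L=1 J1=0 J2=0
add link → L=2 J1=0 J2=0
R@1,0 dof=1 J1 → L=2 J1=1 J2=0
add link → L=3 J1=1 J2=0
C@0,2 dof=2 J2 → L=3 J1=1 J2=1
add link → L=4 J1=1 J2=1
PS@2,3 dof=2 J2 → L=4 J1=1 J2=2
add link → L=5 J1=1 J2=2
PS@4,2 dof=2 J2 → L=5 J1=1 J2=3
add link → L=6 J1=1 J2=3
add link → L=7 J1=1 J2=3
P@6,0 dof=1 J1 → L=7 J1=2 J2=3
add link → L=8 J1=2 J2=3
C@1,5 dof=2 J2 → L=8 J1=2 J2=4
C@7,2 dof=2 J2 → L=8 J1=2 J2=5
add link → L=9 J1=2 J2=5
PS@3,5 dof=2 J2 → L=9 J1=2 J2=6
R@8,7 dof=1 J1 → L=9 J1=3 J2=6
P@4,8 dof=1 J1 → L=9 J1=4 J2=6
M=3(L−1)−2J1−J2=3·8−2·4−6=10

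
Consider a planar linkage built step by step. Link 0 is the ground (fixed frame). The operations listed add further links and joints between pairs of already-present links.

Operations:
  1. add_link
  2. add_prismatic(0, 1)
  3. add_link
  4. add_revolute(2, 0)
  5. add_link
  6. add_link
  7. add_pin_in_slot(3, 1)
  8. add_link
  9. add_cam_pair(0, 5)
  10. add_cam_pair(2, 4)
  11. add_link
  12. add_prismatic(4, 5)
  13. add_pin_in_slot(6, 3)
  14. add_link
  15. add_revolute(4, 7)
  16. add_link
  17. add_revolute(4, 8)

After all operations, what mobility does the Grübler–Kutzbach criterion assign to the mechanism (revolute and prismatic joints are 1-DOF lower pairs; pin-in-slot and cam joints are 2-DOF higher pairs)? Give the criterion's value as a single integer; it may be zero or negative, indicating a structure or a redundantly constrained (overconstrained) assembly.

M = 10

L=1 J1=0 J2=0
add link → L=2 J1=0 J2=0
P@0,1 dof=1 J1 → L=2 J1=1 J2=0
add link → L=3 J1=1 J2=0
R@2,0 dof=1 J1 → L=3 J1=2 J2=0
add link → L=4 J1=2 J2=0
add link → L=5 J1=2 J2=0
PS@3,1 dof=2 J2 → L=5 J1=2 J2=1
add link → L=6 J1=2 J2=1
C@0,5 dof=2 J2 → L=6 J1=2 J2=2
C@2,4 dof=2 J2 → L=6 J1=2 J2=3
add link → L=7 J1=2 J2=3
P@4,5 dof=1 J1 → L=7 J1=3 J2=3
PS@6,3 dof=2 J2 → L=7 J1=3 J2=4
add link → L=8 J1=3 J2=4
R@4,7 dof=1 J1 → L=8 J1=4 J2=4
add link → L=9 J1=4 J2=4
R@4,8 dof=1 J1 → L=9 J1=5 J2=4
M=3(L−1)−2J1−J2=3·8−2·5−4=10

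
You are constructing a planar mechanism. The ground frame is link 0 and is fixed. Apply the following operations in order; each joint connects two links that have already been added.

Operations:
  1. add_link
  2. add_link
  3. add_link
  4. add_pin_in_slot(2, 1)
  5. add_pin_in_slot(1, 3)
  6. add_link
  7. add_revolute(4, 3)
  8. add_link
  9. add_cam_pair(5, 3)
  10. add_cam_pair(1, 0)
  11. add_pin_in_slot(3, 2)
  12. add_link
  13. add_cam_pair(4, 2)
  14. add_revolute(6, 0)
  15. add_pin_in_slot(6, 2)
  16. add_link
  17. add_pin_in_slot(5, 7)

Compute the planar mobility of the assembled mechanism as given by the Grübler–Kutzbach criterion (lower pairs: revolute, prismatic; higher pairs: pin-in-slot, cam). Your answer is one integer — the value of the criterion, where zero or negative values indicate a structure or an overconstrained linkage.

L=1 J1=0 J2=0
add link → L=2 J1=0 J2=0
add link → L=3 J1=0 J2=0
add link → L=4 J1=0 J2=0
PS@2,1 dof=2 J2 → L=4 J1=0 J2=1
PS@1,3 dof=2 J2 → L=4 J1=0 J2=2
add link → L=5 J1=0 J2=2
R@4,3 dof=1 J1 → L=5 J1=1 J2=2
add link → L=6 J1=1 J2=2
C@5,3 dof=2 J2 → L=6 J1=1 J2=3
C@1,0 dof=2 J2 → L=6 J1=1 J2=4
PS@3,2 dof=2 J2 → L=6 J1=1 J2=5
add link → L=7 J1=1 J2=5
C@4,2 dof=2 J2 → L=7 J1=1 J2=6
R@6,0 dof=1 J1 → L=7 J1=2 J2=6
PS@6,2 dof=2 J2 → L=7 J1=2 J2=7
add link → L=8 J1=2 J2=7
PS@5,7 dof=2 J2 → L=8 J1=2 J2=8
M=3(L−1)−2J1−J2=3·7−2·2−8=9

M = 9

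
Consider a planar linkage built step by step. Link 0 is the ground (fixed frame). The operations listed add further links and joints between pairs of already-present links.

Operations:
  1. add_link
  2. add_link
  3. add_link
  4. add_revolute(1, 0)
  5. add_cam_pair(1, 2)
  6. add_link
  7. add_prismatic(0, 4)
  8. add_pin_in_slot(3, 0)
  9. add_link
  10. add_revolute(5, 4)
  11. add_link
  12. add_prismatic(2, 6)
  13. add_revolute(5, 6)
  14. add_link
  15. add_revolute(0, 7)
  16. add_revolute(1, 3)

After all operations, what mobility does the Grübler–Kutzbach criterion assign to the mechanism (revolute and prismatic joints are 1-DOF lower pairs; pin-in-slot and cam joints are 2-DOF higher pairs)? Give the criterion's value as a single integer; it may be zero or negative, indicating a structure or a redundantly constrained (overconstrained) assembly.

M = 5

L=1 J1=0 J2=0
add link → L=2 J1=0 J2=0
add link → L=3 J1=0 J2=0
add link → L=4 J1=0 J2=0
R@1,0 dof=1 J1 → L=4 J1=1 J2=0
C@1,2 dof=2 J2 → L=4 J1=1 J2=1
add link → L=5 J1=1 J2=1
P@0,4 dof=1 J1 → L=5 J1=2 J2=1
PS@3,0 dof=2 J2 → L=5 J1=2 J2=2
add link → L=6 J1=2 J2=2
R@5,4 dof=1 J1 → L=6 J1=3 J2=2
add link → L=7 J1=3 J2=2
P@2,6 dof=1 J1 → L=7 J1=4 J2=2
R@5,6 dof=1 J1 → L=7 J1=5 J2=2
add link → L=8 J1=5 J2=2
R@0,7 dof=1 J1 → L=8 J1=6 J2=2
R@1,3 dof=1 J1 → L=8 J1=7 J2=2
M=3(L−1)−2J1−J2=3·7−2·7−2=5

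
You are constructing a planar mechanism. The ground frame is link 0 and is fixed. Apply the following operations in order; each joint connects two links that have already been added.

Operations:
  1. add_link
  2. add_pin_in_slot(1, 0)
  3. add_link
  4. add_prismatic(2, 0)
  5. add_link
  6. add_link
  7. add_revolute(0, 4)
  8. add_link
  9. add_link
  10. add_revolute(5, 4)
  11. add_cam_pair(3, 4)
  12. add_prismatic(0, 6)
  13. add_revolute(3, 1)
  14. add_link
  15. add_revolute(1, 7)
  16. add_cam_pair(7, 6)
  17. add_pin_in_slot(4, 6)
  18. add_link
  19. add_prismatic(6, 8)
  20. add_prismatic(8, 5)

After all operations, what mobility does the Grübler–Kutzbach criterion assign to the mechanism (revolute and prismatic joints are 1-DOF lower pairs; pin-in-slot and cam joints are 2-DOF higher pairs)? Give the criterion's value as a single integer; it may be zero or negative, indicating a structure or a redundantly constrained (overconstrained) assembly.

L=1 J1=0 J2=0
add link → L=2 J1=0 J2=0
PS@1,0 dof=2 J2 → L=2 J1=0 J2=1
add link → L=3 J1=0 J2=1
P@2,0 dof=1 J1 → L=3 J1=1 J2=1
add link → L=4 J1=1 J2=1
add link → L=5 J1=1 J2=1
R@0,4 dof=1 J1 → L=5 J1=2 J2=1
add link → L=6 J1=2 J2=1
add link → L=7 J1=2 J2=1
R@5,4 dof=1 J1 → L=7 J1=3 J2=1
C@3,4 dof=2 J2 → L=7 J1=3 J2=2
P@0,6 dof=1 J1 → L=7 J1=4 J2=2
R@3,1 dof=1 J1 → L=7 J1=5 J2=2
add link → L=8 J1=5 J2=2
R@1,7 dof=1 J1 → L=8 J1=6 J2=2
C@7,6 dof=2 J2 → L=8 J1=6 J2=3
PS@4,6 dof=2 J2 → L=8 J1=6 J2=4
add link → L=9 J1=6 J2=4
P@6,8 dof=1 J1 → L=9 J1=7 J2=4
P@8,5 dof=1 J1 → L=9 J1=8 J2=4
M=3(L−1)−2J1−J2=3·8−2·8−4=4

M = 4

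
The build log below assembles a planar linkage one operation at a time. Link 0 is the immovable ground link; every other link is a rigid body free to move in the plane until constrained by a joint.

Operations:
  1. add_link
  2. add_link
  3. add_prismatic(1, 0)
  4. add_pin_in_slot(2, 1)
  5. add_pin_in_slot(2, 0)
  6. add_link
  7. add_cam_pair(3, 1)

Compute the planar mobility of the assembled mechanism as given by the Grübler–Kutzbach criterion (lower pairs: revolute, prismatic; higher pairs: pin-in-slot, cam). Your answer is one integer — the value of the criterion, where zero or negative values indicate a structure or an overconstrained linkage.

M = 4

ground; <1,0,0>
#1 <2,0,0>
#2 <3,0,0>
P:1↔0 J1 <3,1,0>
PS:2↔1 J2 <3,1,1>
PS:2↔0 J2 <3,1,2>
#3 <4,1,2>
C:3↔1 J2 <4,1,3>
3×3 − 2×1 − 1×3 = 4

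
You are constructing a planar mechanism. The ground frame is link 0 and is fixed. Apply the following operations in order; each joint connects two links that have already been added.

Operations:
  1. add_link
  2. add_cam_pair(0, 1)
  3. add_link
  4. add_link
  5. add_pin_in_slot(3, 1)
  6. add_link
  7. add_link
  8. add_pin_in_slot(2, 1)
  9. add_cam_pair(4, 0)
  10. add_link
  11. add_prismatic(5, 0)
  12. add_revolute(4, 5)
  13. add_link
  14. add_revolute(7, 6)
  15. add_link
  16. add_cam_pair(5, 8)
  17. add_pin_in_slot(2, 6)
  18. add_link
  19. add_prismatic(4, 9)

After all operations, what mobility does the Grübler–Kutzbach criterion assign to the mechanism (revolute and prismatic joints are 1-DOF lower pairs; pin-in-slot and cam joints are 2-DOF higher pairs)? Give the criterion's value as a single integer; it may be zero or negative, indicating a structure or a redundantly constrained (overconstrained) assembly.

M = 13

(L,J1,J2)=(1,0,0); link0 fixed
link1: (2,0,0)
C 0-1 [J2]: (2,0,1)
link2: (3,0,1)
link3: (4,0,1)
PS 3-1 [J2]: (4,0,2)
link4: (5,0,2)
link5: (6,0,2)
PS 2-1 [J2]: (6,0,3)
C 4-0 [J2]: (6,0,4)
link6: (7,0,4)
P 5-0 [J1]: (7,1,4)
R 4-5 [J1]: (7,2,4)
link7: (8,2,4)
R 7-6 [J1]: (8,3,4)
link8: (9,3,4)
C 5-8 [J2]: (9,3,5)
PS 2-6 [J2]: (9,3,6)
link9: (10,3,6)
P 4-9 [J1]: (10,4,6)
Grübler: 3·9 − 2·4 − 6 = 13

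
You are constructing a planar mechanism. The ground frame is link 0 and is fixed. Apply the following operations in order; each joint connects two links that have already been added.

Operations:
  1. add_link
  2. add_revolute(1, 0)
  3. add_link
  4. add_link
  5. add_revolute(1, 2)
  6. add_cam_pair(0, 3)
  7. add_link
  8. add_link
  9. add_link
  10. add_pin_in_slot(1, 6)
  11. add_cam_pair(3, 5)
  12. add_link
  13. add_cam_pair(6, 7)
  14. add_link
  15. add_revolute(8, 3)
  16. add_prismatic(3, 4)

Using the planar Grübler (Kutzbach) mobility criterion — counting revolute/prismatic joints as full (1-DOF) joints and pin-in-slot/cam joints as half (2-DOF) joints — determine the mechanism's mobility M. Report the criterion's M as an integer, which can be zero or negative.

M = 12

link 0 = ground. State L|J1|J2 = 1|0|0
+link1  2|0|0
R(1,0) f=1→J1  2|1|0
+link2  3|1|0
+link3  4|1|0
R(1,2) f=1→J1  4|2|0
C(0,3) f=2→J2  4|2|1
+link4  5|2|1
+link5  6|2|1
+link6  7|2|1
PS(1,6) f=2→J2  7|2|2
C(3,5) f=2→J2  7|2|3
+link7  8|2|3
C(6,7) f=2→J2  8|2|4
+link8  9|2|4
R(8,3) f=1→J1  9|3|4
P(3,4) f=1→J1  9|4|4
M = 3(9−1)−2·4−4 = 24−8−4 = 12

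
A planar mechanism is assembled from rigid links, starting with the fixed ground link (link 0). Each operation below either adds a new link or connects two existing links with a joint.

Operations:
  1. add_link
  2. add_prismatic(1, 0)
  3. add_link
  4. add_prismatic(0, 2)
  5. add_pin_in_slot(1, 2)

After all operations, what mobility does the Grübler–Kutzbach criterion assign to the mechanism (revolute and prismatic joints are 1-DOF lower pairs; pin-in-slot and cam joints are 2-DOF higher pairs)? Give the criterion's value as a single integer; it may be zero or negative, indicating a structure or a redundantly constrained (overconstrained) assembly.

M = 1

ground; <1,0,0>
#1 <2,0,0>
P:1↔0 J1 <2,1,0>
#2 <3,1,0>
P:0↔2 J1 <3,2,0>
PS:1↔2 J2 <3,2,1>
3×2 − 2×2 − 1×1 = 1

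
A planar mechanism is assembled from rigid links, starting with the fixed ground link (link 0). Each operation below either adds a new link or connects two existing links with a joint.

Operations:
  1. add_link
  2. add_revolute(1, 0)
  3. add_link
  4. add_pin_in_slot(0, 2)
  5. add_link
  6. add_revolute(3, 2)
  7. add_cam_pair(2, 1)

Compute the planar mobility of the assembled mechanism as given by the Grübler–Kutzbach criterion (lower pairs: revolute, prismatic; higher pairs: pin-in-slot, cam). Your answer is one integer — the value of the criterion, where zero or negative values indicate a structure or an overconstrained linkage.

link 0 = ground. State L|J1|J2 = 1|0|0
+link1  2|0|0
R(1,0) f=1→J1  2|1|0
+link2  3|1|0
PS(0,2) f=2→J2  3|1|1
+link3  4|1|1
R(3,2) f=1→J1  4|2|1
C(2,1) f=2→J2  4|2|2
M = 3(4−1)−2·2−2 = 9−4−2 = 3

M = 3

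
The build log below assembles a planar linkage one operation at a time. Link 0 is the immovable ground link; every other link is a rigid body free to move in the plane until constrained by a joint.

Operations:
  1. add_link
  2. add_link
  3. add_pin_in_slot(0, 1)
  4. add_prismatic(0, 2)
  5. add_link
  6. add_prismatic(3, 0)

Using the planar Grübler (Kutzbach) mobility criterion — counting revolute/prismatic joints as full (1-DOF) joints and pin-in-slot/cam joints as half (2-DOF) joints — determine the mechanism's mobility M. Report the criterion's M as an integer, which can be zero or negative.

link 0 = ground. State L|J1|J2 = 1|0|0
+link1  2|0|0
+link2  3|0|0
PS(0,1) f=2→J2  3|0|1
P(0,2) f=1→J1  3|1|1
+link3  4|1|1
P(3,0) f=1→J1  4|2|1
M = 3(4−1)−2·2−1 = 9−4−1 = 4

M = 4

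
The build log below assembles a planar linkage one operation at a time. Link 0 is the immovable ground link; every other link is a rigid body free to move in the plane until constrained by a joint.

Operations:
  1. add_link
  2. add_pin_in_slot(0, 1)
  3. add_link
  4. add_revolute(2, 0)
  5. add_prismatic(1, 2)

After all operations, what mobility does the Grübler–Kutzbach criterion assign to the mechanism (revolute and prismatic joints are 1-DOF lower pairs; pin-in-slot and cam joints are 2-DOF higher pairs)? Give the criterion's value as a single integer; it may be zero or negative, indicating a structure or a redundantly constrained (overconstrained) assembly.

M = 1

[1;0;0] (link 0 is ground)
L+ [2;0;0]
PS(0,1)∈J2 [2;0;1]
L+ [3;0;1]
R(2,0)∈J1 [3;1;1]
P(1,2)∈J1 [3;2;1]
mobility = 6 − 4 − 1 = 1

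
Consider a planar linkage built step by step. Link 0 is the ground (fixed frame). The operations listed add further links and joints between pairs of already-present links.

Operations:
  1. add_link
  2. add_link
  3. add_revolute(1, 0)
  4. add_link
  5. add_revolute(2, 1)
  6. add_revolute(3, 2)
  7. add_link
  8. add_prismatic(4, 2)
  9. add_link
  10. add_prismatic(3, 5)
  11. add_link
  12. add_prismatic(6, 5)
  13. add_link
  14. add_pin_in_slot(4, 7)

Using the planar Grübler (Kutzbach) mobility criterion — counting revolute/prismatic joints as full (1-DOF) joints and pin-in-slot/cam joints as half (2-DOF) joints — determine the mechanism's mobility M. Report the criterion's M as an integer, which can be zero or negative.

ground; <1,0,0>
#1 <2,0,0>
#2 <3,0,0>
R:1↔0 J1 <3,1,0>
#3 <4,1,0>
R:2↔1 J1 <4,2,0>
R:3↔2 J1 <4,3,0>
#4 <5,3,0>
P:4↔2 J1 <5,4,0>
#5 <6,4,0>
P:3↔5 J1 <6,5,0>
#6 <7,5,0>
P:6↔5 J1 <7,6,0>
#7 <8,6,0>
PS:4↔7 J2 <8,6,1>
3×7 − 2×6 − 1×1 = 8

M = 8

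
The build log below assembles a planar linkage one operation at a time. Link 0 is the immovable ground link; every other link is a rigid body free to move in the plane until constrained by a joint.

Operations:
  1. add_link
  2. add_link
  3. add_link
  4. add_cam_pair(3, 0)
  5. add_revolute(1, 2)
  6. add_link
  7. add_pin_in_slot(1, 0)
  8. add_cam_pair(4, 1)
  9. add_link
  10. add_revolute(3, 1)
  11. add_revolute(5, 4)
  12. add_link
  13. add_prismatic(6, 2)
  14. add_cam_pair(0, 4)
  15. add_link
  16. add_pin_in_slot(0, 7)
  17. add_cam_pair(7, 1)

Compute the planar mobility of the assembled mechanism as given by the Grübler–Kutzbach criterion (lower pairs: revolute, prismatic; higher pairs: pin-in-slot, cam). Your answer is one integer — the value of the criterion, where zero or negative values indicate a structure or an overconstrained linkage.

M = 7

(L,J1,J2)=(1,0,0); link0 fixed
link1: (2,0,0)
link2: (3,0,0)
link3: (4,0,0)
C 3-0 [J2]: (4,0,1)
R 1-2 [J1]: (4,1,1)
link4: (5,1,1)
PS 1-0 [J2]: (5,1,2)
C 4-1 [J2]: (5,1,3)
link5: (6,1,3)
R 3-1 [J1]: (6,2,3)
R 5-4 [J1]: (6,3,3)
link6: (7,3,3)
P 6-2 [J1]: (7,4,3)
C 0-4 [J2]: (7,4,4)
link7: (8,4,4)
PS 0-7 [J2]: (8,4,5)
C 7-1 [J2]: (8,4,6)
Grübler: 3·7 − 2·4 − 6 = 7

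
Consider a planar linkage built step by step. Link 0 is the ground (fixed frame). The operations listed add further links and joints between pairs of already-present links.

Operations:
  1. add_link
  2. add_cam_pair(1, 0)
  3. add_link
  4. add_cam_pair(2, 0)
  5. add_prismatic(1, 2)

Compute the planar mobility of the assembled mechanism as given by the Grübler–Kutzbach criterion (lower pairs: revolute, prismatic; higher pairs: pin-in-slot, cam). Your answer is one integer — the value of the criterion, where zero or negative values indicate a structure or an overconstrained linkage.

M = 2

[1;0;0] (link 0 is ground)
L+ [2;0;0]
C(1,0)∈J2 [2;0;1]
L+ [3;0;1]
C(2,0)∈J2 [3;0;2]
P(1,2)∈J1 [3;1;2]
mobility = 6 − 2 − 2 = 2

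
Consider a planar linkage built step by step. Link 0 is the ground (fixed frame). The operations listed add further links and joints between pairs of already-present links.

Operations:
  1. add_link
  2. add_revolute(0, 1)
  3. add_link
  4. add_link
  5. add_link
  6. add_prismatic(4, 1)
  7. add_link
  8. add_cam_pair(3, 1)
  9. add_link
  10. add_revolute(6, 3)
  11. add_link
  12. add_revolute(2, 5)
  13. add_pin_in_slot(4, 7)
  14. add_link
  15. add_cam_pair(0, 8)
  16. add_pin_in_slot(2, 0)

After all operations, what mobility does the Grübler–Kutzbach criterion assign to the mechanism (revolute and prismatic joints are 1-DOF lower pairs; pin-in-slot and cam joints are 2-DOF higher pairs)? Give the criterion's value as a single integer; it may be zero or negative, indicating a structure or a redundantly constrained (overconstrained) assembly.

ground; <1,0,0>
#1 <2,0,0>
R:0↔1 J1 <2,1,0>
#2 <3,1,0>
#3 <4,1,0>
#4 <5,1,0>
P:4↔1 J1 <5,2,0>
#5 <6,2,0>
C:3↔1 J2 <6,2,1>
#6 <7,2,1>
R:6↔3 J1 <7,3,1>
#7 <8,3,1>
R:2↔5 J1 <8,4,1>
PS:4↔7 J2 <8,4,2>
#8 <9,4,2>
C:0↔8 J2 <9,4,3>
PS:2↔0 J2 <9,4,4>
3×8 − 2×4 − 1×4 = 12

M = 12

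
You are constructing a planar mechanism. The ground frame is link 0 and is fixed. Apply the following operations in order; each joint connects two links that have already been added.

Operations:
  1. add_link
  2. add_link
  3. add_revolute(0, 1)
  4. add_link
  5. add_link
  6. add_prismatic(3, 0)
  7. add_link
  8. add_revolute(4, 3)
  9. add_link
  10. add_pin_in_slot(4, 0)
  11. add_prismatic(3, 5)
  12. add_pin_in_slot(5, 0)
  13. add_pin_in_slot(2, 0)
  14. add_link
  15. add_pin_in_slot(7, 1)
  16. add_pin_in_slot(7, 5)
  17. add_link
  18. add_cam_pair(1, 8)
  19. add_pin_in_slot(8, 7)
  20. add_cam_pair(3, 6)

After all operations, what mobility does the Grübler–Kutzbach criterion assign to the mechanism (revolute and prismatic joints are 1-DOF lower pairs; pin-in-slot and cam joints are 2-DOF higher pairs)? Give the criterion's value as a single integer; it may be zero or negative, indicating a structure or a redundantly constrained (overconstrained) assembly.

link 0 = ground. State L|J1|J2 = 1|0|0
+link1  2|0|0
+link2  3|0|0
R(0,1) f=1→J1  3|1|0
+link3  4|1|0
+link4  5|1|0
P(3,0) f=1→J1  5|2|0
+link5  6|2|0
R(4,3) f=1→J1  6|3|0
+link6  7|3|0
PS(4,0) f=2→J2  7|3|1
P(3,5) f=1→J1  7|4|1
PS(5,0) f=2→J2  7|4|2
PS(2,0) f=2→J2  7|4|3
+link7  8|4|3
PS(7,1) f=2→J2  8|4|4
PS(7,5) f=2→J2  8|4|5
+link8  9|4|5
C(1,8) f=2→J2  9|4|6
PS(8,7) f=2→J2  9|4|7
C(3,6) f=2→J2  9|4|8
M = 3(9−1)−2·4−8 = 24−8−8 = 8

M = 8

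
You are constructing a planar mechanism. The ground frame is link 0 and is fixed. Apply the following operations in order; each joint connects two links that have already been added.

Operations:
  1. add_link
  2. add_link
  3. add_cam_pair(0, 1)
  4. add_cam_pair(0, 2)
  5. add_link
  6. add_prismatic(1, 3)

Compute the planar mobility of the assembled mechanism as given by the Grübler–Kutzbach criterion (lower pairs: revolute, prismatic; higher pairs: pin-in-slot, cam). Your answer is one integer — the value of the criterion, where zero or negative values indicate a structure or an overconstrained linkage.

L=1 J1=0 J2=0
add link → L=2 J1=0 J2=0
add link → L=3 J1=0 J2=0
C@0,1 dof=2 J2 → L=3 J1=0 J2=1
C@0,2 dof=2 J2 → L=3 J1=0 J2=2
add link → L=4 J1=0 J2=2
P@1,3 dof=1 J1 → L=4 J1=1 J2=2
M=3(L−1)−2J1−J2=3·3−2·1−2=5

M = 5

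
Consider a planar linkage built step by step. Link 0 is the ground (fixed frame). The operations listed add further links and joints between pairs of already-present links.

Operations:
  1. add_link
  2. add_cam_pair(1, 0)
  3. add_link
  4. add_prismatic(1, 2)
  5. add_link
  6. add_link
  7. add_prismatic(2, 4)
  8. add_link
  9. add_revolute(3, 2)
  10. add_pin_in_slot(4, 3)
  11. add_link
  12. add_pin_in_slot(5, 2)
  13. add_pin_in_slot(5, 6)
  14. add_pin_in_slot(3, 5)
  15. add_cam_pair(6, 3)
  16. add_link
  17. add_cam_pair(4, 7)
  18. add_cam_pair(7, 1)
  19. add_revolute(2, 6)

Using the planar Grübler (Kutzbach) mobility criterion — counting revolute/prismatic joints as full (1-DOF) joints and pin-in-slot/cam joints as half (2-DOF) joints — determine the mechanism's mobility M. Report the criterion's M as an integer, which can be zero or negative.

(L,J1,J2)=(1,0,0); link0 fixed
link1: (2,0,0)
C 1-0 [J2]: (2,0,1)
link2: (3,0,1)
P 1-2 [J1]: (3,1,1)
link3: (4,1,1)
link4: (5,1,1)
P 2-4 [J1]: (5,2,1)
link5: (6,2,1)
R 3-2 [J1]: (6,3,1)
PS 4-3 [J2]: (6,3,2)
link6: (7,3,2)
PS 5-2 [J2]: (7,3,3)
PS 5-6 [J2]: (7,3,4)
PS 3-5 [J2]: (7,3,5)
C 6-3 [J2]: (7,3,6)
link7: (8,3,6)
C 4-7 [J2]: (8,3,7)
C 7-1 [J2]: (8,3,8)
R 2-6 [J1]: (8,4,8)
Grübler: 3·7 − 2·4 − 8 = 5

M = 5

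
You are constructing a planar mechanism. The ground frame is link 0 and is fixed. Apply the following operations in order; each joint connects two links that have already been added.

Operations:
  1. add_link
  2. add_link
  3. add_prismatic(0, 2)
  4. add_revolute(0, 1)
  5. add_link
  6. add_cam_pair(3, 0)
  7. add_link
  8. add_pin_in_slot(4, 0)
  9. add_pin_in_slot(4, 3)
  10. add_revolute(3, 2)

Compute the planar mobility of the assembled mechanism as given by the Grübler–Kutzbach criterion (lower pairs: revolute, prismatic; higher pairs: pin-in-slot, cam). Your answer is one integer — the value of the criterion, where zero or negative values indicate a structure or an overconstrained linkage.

[1;0;0] (link 0 is ground)
L+ [2;0;0]
L+ [3;0;0]
P(0,2)∈J1 [3;1;0]
R(0,1)∈J1 [3;2;0]
L+ [4;2;0]
C(3,0)∈J2 [4;2;1]
L+ [5;2;1]
PS(4,0)∈J2 [5;2;2]
PS(4,3)∈J2 [5;2;3]
R(3,2)∈J1 [5;3;3]
mobility = 12 − 6 − 3 = 3

M = 3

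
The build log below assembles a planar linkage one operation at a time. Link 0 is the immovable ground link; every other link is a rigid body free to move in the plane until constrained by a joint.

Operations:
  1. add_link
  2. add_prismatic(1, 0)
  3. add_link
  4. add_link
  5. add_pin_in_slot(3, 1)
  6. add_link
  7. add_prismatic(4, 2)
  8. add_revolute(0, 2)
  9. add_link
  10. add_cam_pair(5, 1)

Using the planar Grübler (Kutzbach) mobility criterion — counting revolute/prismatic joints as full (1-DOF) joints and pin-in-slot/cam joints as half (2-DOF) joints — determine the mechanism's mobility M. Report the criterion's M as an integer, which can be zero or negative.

M = 7

(L,J1,J2)=(1,0,0); link0 fixed
link1: (2,0,0)
P 1-0 [J1]: (2,1,0)
link2: (3,1,0)
link3: (4,1,0)
PS 3-1 [J2]: (4,1,1)
link4: (5,1,1)
P 4-2 [J1]: (5,2,1)
R 0-2 [J1]: (5,3,1)
link5: (6,3,1)
C 5-1 [J2]: (6,3,2)
Grübler: 3·5 − 2·3 − 2 = 7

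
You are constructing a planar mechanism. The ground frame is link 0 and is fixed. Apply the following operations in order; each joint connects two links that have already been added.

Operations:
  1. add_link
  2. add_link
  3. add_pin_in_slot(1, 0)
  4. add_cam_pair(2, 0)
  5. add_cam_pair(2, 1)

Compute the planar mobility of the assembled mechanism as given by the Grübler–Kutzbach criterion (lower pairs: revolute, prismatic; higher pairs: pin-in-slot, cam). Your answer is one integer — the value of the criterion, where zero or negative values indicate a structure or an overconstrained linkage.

(L,J1,J2)=(1,0,0); link0 fixed
link1: (2,0,0)
link2: (3,0,0)
PS 1-0 [J2]: (3,0,1)
C 2-0 [J2]: (3,0,2)
C 2-1 [J2]: (3,0,3)
Grübler: 3·2 − 2·0 − 3 = 3

M = 3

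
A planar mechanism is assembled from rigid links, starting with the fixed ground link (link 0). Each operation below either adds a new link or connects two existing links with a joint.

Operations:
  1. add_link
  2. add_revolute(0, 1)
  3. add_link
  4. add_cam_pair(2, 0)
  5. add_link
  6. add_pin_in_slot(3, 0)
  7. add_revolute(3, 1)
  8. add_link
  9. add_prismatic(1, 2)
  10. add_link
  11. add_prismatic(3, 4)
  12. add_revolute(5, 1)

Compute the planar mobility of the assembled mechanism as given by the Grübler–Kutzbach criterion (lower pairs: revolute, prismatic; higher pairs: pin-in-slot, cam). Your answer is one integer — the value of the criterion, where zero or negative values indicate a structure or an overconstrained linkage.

link 0 = ground. State L|J1|J2 = 1|0|0
+link1  2|0|0
R(0,1) f=1→J1  2|1|0
+link2  3|1|0
C(2,0) f=2→J2  3|1|1
+link3  4|1|1
PS(3,0) f=2→J2  4|1|2
R(3,1) f=1→J1  4|2|2
+link4  5|2|2
P(1,2) f=1→J1  5|3|2
+link5  6|3|2
P(3,4) f=1→J1  6|4|2
R(5,1) f=1→J1  6|5|2
M = 3(6−1)−2·5−2 = 15−10−2 = 3

M = 3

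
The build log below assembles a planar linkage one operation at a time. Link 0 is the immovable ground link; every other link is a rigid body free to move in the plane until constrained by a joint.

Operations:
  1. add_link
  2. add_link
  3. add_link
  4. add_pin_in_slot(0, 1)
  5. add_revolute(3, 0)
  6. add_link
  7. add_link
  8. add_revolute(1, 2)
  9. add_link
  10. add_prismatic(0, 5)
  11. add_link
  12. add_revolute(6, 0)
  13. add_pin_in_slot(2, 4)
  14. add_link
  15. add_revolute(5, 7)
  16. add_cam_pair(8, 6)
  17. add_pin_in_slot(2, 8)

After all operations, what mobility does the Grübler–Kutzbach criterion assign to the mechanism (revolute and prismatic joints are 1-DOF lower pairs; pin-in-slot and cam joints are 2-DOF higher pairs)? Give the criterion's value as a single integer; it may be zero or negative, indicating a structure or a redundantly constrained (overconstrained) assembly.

L=1 J1=0 J2=0
add link → L=2 J1=0 J2=0
add link → L=3 J1=0 J2=0
add link → L=4 J1=0 J2=0
PS@0,1 dof=2 J2 → L=4 J1=0 J2=1
R@3,0 dof=1 J1 → L=4 J1=1 J2=1
add link → L=5 J1=1 J2=1
add link → L=6 J1=1 J2=1
R@1,2 dof=1 J1 → L=6 J1=2 J2=1
add link → L=7 J1=2 J2=1
P@0,5 dof=1 J1 → L=7 J1=3 J2=1
add link → L=8 J1=3 J2=1
R@6,0 dof=1 J1 → L=8 J1=4 J2=1
PS@2,4 dof=2 J2 → L=8 J1=4 J2=2
add link → L=9 J1=4 J2=2
R@5,7 dof=1 J1 → L=9 J1=5 J2=2
C@8,6 dof=2 J2 → L=9 J1=5 J2=3
PS@2,8 dof=2 J2 → L=9 J1=5 J2=4
M=3(L−1)−2J1−J2=3·8−2·5−4=10

M = 10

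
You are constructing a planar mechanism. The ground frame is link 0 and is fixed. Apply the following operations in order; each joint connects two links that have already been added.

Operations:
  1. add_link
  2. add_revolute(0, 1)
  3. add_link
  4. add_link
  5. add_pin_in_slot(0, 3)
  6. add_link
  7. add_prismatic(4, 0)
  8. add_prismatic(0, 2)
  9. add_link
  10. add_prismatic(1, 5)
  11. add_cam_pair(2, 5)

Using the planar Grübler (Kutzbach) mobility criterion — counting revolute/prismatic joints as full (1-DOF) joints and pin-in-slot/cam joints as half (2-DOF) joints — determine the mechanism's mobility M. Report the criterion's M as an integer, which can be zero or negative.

link 0 = ground. State L|J1|J2 = 1|0|0
+link1  2|0|0
R(0,1) f=1→J1  2|1|0
+link2  3|1|0
+link3  4|1|0
PS(0,3) f=2→J2  4|1|1
+link4  5|1|1
P(4,0) f=1→J1  5|2|1
P(0,2) f=1→J1  5|3|1
+link5  6|3|1
P(1,5) f=1→J1  6|4|1
C(2,5) f=2→J2  6|4|2
M = 3(6−1)−2·4−2 = 15−8−2 = 5

M = 5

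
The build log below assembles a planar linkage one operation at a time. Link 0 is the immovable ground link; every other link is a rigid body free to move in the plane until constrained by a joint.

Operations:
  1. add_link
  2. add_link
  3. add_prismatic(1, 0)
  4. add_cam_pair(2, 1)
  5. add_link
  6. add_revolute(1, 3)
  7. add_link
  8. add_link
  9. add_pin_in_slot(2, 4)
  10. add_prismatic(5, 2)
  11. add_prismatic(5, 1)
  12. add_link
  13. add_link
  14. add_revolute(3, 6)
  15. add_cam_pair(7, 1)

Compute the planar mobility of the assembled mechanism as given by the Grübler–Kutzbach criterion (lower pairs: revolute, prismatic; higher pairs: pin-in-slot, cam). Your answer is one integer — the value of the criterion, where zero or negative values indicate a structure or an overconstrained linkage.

M = 8

[1;0;0] (link 0 is ground)
L+ [2;0;0]
L+ [3;0;0]
P(1,0)∈J1 [3;1;0]
C(2,1)∈J2 [3;1;1]
L+ [4;1;1]
R(1,3)∈J1 [4;2;1]
L+ [5;2;1]
L+ [6;2;1]
PS(2,4)∈J2 [6;2;2]
P(5,2)∈J1 [6;3;2]
P(5,1)∈J1 [6;4;2]
L+ [7;4;2]
L+ [8;4;2]
R(3,6)∈J1 [8;5;2]
C(7,1)∈J2 [8;5;3]
mobility = 21 − 10 − 3 = 8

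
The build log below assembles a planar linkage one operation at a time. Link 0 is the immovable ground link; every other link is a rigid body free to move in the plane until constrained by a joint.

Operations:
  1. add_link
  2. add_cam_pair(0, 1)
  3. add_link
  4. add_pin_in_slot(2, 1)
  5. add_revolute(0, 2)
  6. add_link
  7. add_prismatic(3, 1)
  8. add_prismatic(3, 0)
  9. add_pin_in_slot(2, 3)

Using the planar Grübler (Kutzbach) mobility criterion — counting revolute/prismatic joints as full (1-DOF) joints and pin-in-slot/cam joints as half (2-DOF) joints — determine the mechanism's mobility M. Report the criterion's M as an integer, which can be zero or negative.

(L,J1,J2)=(1,0,0); link0 fixed
link1: (2,0,0)
C 0-1 [J2]: (2,0,1)
link2: (3,0,1)
PS 2-1 [J2]: (3,0,2)
R 0-2 [J1]: (3,1,2)
link3: (4,1,2)
P 3-1 [J1]: (4,2,2)
P 3-0 [J1]: (4,3,2)
PS 2-3 [J2]: (4,3,3)
Grübler: 3·3 − 2·3 − 3 = 0

M = 0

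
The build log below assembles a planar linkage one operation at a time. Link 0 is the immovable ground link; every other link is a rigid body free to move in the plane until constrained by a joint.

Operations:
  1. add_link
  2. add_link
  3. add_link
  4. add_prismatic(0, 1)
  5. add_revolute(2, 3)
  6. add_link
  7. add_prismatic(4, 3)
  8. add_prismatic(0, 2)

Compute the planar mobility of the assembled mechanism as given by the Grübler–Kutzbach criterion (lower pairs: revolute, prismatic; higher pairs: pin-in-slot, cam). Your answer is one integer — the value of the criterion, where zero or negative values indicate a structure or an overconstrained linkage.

M = 4

(L,J1,J2)=(1,0,0); link0 fixed
link1: (2,0,0)
link2: (3,0,0)
link3: (4,0,0)
P 0-1 [J1]: (4,1,0)
R 2-3 [J1]: (4,2,0)
link4: (5,2,0)
P 4-3 [J1]: (5,3,0)
P 0-2 [J1]: (5,4,0)
Grübler: 3·4 − 2·4 − 0 = 4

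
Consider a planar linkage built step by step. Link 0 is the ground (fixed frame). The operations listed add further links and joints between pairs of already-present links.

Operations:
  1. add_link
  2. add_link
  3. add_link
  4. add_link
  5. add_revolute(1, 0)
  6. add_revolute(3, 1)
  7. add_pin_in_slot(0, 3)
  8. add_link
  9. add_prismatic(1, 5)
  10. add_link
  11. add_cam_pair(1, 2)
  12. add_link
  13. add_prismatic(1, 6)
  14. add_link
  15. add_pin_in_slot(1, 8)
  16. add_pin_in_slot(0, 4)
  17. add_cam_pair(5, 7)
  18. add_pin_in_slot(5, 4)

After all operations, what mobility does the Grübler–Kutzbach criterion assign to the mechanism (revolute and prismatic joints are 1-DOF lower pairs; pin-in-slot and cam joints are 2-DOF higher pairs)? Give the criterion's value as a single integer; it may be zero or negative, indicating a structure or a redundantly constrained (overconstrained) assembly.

M = 10

L=1 J1=0 J2=0
add link → L=2 J1=0 J2=0
add link → L=3 J1=0 J2=0
add link → L=4 J1=0 J2=0
add link → L=5 J1=0 J2=0
R@1,0 dof=1 J1 → L=5 J1=1 J2=0
R@3,1 dof=1 J1 → L=5 J1=2 J2=0
PS@0,3 dof=2 J2 → L=5 J1=2 J2=1
add link → L=6 J1=2 J2=1
P@1,5 dof=1 J1 → L=6 J1=3 J2=1
add link → L=7 J1=3 J2=1
C@1,2 dof=2 J2 → L=7 J1=3 J2=2
add link → L=8 J1=3 J2=2
P@1,6 dof=1 J1 → L=8 J1=4 J2=2
add link → L=9 J1=4 J2=2
PS@1,8 dof=2 J2 → L=9 J1=4 J2=3
PS@0,4 dof=2 J2 → L=9 J1=4 J2=4
C@5,7 dof=2 J2 → L=9 J1=4 J2=5
PS@5,4 dof=2 J2 → L=9 J1=4 J2=6
M=3(L−1)−2J1−J2=3·8−2·4−6=10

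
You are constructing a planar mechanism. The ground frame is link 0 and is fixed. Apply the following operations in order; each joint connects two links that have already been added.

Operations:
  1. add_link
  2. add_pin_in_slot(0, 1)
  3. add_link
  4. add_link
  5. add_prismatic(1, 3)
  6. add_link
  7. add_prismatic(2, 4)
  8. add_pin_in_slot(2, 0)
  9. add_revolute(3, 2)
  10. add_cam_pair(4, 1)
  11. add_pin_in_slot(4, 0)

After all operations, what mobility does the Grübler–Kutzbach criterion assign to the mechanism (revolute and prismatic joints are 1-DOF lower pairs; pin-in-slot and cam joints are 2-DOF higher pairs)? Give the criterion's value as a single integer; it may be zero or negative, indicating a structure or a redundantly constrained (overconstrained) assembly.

M = 2

L=1 J1=0 J2=0
add link → L=2 J1=0 J2=0
PS@0,1 dof=2 J2 → L=2 J1=0 J2=1
add link → L=3 J1=0 J2=1
add link → L=4 J1=0 J2=1
P@1,3 dof=1 J1 → L=4 J1=1 J2=1
add link → L=5 J1=1 J2=1
P@2,4 dof=1 J1 → L=5 J1=2 J2=1
PS@2,0 dof=2 J2 → L=5 J1=2 J2=2
R@3,2 dof=1 J1 → L=5 J1=3 J2=2
C@4,1 dof=2 J2 → L=5 J1=3 J2=3
PS@4,0 dof=2 J2 → L=5 J1=3 J2=4
M=3(L−1)−2J1−J2=3·4−2·3−4=2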